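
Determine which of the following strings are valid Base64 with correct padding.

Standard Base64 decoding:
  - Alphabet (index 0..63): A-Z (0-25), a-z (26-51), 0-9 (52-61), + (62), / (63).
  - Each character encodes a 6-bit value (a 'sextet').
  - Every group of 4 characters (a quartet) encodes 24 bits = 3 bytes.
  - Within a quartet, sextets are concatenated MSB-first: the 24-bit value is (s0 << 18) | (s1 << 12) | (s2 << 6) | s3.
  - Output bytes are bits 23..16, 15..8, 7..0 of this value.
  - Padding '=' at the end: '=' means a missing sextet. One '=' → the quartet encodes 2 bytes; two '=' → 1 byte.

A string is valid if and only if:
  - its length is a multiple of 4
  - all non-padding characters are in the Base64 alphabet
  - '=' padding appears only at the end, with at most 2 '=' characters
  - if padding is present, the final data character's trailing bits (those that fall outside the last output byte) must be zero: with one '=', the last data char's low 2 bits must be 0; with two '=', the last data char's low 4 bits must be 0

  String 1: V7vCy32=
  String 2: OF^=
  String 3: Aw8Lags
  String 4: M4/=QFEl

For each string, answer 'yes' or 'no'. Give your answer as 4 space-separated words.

Answer: no no no no

Derivation:
String 1: 'V7vCy32=' → invalid (bad trailing bits)
String 2: 'OF^=' → invalid (bad char(s): ['^'])
String 3: 'Aw8Lags' → invalid (len=7 not mult of 4)
String 4: 'M4/=QFEl' → invalid (bad char(s): ['=']; '=' in middle)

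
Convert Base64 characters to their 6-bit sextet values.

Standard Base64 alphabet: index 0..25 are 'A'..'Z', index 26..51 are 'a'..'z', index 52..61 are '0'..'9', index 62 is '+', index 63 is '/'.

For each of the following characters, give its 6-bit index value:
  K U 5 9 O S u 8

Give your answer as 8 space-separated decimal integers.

'K': A..Z range, ord('K') − ord('A') = 10
'U': A..Z range, ord('U') − ord('A') = 20
'5': 0..9 range, 52 + ord('5') − ord('0') = 57
'9': 0..9 range, 52 + ord('9') − ord('0') = 61
'O': A..Z range, ord('O') − ord('A') = 14
'S': A..Z range, ord('S') − ord('A') = 18
'u': a..z range, 26 + ord('u') − ord('a') = 46
'8': 0..9 range, 52 + ord('8') − ord('0') = 60

Answer: 10 20 57 61 14 18 46 60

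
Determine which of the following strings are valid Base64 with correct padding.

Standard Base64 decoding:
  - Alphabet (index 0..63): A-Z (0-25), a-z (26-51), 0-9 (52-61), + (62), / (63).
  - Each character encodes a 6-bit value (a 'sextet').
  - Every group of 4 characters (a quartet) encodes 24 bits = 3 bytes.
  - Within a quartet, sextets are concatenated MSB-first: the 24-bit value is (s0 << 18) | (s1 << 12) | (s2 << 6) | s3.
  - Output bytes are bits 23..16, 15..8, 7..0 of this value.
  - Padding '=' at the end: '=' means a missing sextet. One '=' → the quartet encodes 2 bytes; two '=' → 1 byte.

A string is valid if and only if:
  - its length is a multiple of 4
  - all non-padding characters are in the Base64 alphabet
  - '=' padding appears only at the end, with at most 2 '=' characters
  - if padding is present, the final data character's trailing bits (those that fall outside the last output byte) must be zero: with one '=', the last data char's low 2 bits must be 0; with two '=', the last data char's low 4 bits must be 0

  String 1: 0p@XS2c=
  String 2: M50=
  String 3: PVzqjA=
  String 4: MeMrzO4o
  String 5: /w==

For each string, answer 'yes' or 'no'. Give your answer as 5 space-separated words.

String 1: '0p@XS2c=' → invalid (bad char(s): ['@'])
String 2: 'M50=' → valid
String 3: 'PVzqjA=' → invalid (len=7 not mult of 4)
String 4: 'MeMrzO4o' → valid
String 5: '/w==' → valid

Answer: no yes no yes yes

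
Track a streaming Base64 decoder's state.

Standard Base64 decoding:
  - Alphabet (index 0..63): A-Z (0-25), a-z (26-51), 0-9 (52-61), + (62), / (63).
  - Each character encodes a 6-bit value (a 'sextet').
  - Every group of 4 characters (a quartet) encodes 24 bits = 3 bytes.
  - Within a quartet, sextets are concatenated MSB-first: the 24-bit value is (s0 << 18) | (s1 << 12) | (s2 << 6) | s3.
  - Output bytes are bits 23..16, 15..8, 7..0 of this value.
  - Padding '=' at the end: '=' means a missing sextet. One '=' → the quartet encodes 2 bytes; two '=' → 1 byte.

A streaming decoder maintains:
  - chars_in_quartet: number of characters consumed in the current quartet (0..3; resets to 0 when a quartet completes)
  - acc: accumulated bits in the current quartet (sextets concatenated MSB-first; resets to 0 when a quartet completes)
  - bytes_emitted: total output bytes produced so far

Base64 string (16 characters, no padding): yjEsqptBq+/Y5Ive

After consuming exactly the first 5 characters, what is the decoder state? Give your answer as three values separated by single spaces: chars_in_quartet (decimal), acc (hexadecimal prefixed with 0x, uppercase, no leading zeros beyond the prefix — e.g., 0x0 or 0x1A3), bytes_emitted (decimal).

After char 0 ('y'=50): chars_in_quartet=1 acc=0x32 bytes_emitted=0
After char 1 ('j'=35): chars_in_quartet=2 acc=0xCA3 bytes_emitted=0
After char 2 ('E'=4): chars_in_quartet=3 acc=0x328C4 bytes_emitted=0
After char 3 ('s'=44): chars_in_quartet=4 acc=0xCA312C -> emit CA 31 2C, reset; bytes_emitted=3
After char 4 ('q'=42): chars_in_quartet=1 acc=0x2A bytes_emitted=3

Answer: 1 0x2A 3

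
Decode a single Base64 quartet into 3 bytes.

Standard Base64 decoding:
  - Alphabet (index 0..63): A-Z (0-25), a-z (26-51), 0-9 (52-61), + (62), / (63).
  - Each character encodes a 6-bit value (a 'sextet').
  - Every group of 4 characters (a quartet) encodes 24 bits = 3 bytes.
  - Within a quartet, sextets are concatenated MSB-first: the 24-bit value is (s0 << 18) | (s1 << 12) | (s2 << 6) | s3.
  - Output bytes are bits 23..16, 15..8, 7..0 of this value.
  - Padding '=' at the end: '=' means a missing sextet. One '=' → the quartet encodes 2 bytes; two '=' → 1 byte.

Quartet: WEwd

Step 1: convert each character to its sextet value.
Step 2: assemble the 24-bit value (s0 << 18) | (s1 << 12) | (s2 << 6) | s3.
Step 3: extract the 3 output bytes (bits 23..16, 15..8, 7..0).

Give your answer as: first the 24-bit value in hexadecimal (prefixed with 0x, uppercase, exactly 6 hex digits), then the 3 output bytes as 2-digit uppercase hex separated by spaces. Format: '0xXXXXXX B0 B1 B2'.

Answer: 0x584C1D 58 4C 1D

Derivation:
Sextets: W=22, E=4, w=48, d=29
24-bit: (22<<18) | (4<<12) | (48<<6) | 29
      = 0x580000 | 0x004000 | 0x000C00 | 0x00001D
      = 0x584C1D
Bytes: (v>>16)&0xFF=58, (v>>8)&0xFF=4C, v&0xFF=1D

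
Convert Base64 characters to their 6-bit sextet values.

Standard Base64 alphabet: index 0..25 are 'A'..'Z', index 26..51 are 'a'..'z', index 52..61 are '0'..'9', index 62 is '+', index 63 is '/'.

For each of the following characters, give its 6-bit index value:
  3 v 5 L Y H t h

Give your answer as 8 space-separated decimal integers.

Answer: 55 47 57 11 24 7 45 33

Derivation:
'3': 0..9 range, 52 + ord('3') − ord('0') = 55
'v': a..z range, 26 + ord('v') − ord('a') = 47
'5': 0..9 range, 52 + ord('5') − ord('0') = 57
'L': A..Z range, ord('L') − ord('A') = 11
'Y': A..Z range, ord('Y') − ord('A') = 24
'H': A..Z range, ord('H') − ord('A') = 7
't': a..z range, 26 + ord('t') − ord('a') = 45
'h': a..z range, 26 + ord('h') − ord('a') = 33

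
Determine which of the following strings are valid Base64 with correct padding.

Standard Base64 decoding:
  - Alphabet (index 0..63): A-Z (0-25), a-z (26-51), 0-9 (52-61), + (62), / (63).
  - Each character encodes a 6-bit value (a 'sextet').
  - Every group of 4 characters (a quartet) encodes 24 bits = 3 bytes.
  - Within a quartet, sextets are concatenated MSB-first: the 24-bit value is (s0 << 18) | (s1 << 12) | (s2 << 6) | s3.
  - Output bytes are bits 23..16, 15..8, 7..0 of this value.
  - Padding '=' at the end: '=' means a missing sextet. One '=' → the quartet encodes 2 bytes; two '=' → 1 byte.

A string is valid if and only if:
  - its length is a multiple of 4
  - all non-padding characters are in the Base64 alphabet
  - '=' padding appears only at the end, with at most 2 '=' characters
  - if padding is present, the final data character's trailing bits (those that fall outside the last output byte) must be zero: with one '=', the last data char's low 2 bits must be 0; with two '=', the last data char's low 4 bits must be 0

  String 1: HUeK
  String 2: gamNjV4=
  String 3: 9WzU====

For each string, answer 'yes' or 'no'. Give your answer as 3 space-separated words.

String 1: 'HUeK' → valid
String 2: 'gamNjV4=' → valid
String 3: '9WzU====' → invalid (4 pad chars (max 2))

Answer: yes yes no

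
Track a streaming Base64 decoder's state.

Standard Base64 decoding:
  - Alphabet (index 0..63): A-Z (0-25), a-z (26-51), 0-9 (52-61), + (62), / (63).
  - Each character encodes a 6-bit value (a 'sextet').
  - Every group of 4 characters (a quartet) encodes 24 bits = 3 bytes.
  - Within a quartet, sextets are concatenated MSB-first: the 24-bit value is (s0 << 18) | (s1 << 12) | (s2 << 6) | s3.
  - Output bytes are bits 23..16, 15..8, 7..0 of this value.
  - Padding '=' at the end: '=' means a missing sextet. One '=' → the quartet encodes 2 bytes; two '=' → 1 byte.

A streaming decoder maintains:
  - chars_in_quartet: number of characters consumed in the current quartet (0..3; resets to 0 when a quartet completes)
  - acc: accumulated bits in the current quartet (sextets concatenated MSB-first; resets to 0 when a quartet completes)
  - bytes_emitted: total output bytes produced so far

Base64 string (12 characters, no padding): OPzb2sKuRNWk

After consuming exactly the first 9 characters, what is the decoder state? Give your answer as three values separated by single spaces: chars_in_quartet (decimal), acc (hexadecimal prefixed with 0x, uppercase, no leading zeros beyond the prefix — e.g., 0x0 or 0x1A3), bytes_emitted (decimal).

Answer: 1 0x11 6

Derivation:
After char 0 ('O'=14): chars_in_quartet=1 acc=0xE bytes_emitted=0
After char 1 ('P'=15): chars_in_quartet=2 acc=0x38F bytes_emitted=0
After char 2 ('z'=51): chars_in_quartet=3 acc=0xE3F3 bytes_emitted=0
After char 3 ('b'=27): chars_in_quartet=4 acc=0x38FCDB -> emit 38 FC DB, reset; bytes_emitted=3
After char 4 ('2'=54): chars_in_quartet=1 acc=0x36 bytes_emitted=3
After char 5 ('s'=44): chars_in_quartet=2 acc=0xDAC bytes_emitted=3
After char 6 ('K'=10): chars_in_quartet=3 acc=0x36B0A bytes_emitted=3
After char 7 ('u'=46): chars_in_quartet=4 acc=0xDAC2AE -> emit DA C2 AE, reset; bytes_emitted=6
After char 8 ('R'=17): chars_in_quartet=1 acc=0x11 bytes_emitted=6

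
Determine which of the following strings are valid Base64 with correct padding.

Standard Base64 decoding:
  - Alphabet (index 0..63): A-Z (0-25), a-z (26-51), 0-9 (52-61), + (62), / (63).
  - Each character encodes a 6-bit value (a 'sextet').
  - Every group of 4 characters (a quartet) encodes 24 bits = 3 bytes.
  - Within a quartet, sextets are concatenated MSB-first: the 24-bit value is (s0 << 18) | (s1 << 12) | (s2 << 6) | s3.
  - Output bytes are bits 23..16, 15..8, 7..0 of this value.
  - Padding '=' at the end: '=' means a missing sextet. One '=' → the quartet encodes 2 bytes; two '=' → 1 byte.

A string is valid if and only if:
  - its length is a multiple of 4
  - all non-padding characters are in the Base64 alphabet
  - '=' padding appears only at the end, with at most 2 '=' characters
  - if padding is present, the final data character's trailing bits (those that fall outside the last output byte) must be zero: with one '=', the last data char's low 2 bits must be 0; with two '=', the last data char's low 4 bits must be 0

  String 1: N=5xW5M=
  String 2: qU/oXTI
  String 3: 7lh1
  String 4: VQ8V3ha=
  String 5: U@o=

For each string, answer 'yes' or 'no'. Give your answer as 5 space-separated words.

String 1: 'N=5xW5M=' → invalid (bad char(s): ['=']; '=' in middle)
String 2: 'qU/oXTI' → invalid (len=7 not mult of 4)
String 3: '7lh1' → valid
String 4: 'VQ8V3ha=' → invalid (bad trailing bits)
String 5: 'U@o=' → invalid (bad char(s): ['@'])

Answer: no no yes no no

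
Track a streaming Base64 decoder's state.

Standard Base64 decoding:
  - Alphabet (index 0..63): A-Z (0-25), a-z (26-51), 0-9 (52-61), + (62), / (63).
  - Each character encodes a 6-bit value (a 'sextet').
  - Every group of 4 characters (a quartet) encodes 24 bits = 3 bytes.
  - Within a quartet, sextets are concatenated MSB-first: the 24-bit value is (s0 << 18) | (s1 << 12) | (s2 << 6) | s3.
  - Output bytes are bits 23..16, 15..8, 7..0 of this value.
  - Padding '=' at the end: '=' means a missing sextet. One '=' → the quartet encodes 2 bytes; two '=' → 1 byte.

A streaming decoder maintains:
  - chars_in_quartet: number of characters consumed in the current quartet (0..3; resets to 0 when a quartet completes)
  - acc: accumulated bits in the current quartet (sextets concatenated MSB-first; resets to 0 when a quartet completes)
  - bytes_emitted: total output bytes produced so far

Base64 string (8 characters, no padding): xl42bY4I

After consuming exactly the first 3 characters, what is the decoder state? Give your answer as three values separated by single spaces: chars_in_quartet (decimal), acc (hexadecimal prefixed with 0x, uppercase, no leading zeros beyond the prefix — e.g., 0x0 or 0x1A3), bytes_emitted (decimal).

After char 0 ('x'=49): chars_in_quartet=1 acc=0x31 bytes_emitted=0
After char 1 ('l'=37): chars_in_quartet=2 acc=0xC65 bytes_emitted=0
After char 2 ('4'=56): chars_in_quartet=3 acc=0x31978 bytes_emitted=0

Answer: 3 0x31978 0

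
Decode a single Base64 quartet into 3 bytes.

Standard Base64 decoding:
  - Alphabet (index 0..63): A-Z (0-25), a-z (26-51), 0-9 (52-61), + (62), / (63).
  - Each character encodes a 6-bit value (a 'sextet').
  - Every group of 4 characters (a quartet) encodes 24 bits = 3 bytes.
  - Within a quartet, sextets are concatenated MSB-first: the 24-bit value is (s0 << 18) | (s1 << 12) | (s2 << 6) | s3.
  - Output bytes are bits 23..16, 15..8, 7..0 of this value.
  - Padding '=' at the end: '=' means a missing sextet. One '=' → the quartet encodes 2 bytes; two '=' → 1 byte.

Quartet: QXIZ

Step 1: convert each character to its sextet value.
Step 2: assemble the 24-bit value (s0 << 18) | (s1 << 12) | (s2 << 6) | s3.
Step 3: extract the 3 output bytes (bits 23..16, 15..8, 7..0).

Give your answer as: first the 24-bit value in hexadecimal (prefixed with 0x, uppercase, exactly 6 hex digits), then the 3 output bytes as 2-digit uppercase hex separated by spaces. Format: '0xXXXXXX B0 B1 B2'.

Answer: 0x417219 41 72 19

Derivation:
Sextets: Q=16, X=23, I=8, Z=25
24-bit: (16<<18) | (23<<12) | (8<<6) | 25
      = 0x400000 | 0x017000 | 0x000200 | 0x000019
      = 0x417219
Bytes: (v>>16)&0xFF=41, (v>>8)&0xFF=72, v&0xFF=19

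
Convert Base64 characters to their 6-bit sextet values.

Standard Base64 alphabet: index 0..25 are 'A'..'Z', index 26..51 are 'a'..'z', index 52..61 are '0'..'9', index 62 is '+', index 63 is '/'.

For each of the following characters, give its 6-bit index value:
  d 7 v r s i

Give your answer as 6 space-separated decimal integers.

'd': a..z range, 26 + ord('d') − ord('a') = 29
'7': 0..9 range, 52 + ord('7') − ord('0') = 59
'v': a..z range, 26 + ord('v') − ord('a') = 47
'r': a..z range, 26 + ord('r') − ord('a') = 43
's': a..z range, 26 + ord('s') − ord('a') = 44
'i': a..z range, 26 + ord('i') − ord('a') = 34

Answer: 29 59 47 43 44 34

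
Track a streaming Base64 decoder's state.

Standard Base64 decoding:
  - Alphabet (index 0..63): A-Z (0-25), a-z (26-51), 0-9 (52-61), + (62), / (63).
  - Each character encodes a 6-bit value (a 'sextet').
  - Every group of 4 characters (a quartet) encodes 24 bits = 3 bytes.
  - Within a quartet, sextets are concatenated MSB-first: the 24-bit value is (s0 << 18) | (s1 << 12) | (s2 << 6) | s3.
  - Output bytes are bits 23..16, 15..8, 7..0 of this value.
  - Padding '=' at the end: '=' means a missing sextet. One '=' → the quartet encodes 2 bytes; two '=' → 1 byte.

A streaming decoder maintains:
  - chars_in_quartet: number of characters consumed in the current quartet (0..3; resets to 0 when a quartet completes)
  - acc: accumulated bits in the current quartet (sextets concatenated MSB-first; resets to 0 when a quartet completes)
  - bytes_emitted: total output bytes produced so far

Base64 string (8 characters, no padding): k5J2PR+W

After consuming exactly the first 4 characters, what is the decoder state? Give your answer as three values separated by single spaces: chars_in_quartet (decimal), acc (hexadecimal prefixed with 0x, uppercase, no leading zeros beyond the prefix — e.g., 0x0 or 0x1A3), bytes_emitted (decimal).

Answer: 0 0x0 3

Derivation:
After char 0 ('k'=36): chars_in_quartet=1 acc=0x24 bytes_emitted=0
After char 1 ('5'=57): chars_in_quartet=2 acc=0x939 bytes_emitted=0
After char 2 ('J'=9): chars_in_quartet=3 acc=0x24E49 bytes_emitted=0
After char 3 ('2'=54): chars_in_quartet=4 acc=0x939276 -> emit 93 92 76, reset; bytes_emitted=3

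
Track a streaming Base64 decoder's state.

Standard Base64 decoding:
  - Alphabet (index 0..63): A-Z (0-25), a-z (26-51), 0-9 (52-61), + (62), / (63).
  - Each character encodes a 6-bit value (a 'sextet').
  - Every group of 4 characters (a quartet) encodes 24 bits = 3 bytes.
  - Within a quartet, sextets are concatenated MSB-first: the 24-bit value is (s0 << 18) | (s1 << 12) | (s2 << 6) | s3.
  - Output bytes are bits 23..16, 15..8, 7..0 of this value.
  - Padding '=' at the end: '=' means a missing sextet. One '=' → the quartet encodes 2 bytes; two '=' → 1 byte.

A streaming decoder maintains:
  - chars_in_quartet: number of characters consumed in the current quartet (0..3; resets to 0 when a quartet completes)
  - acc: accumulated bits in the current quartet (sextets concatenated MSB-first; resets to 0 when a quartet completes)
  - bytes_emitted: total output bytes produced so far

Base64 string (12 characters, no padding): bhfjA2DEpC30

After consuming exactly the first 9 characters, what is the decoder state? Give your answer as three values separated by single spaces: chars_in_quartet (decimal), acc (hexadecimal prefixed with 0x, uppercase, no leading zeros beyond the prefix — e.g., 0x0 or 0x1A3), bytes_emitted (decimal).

Answer: 1 0x29 6

Derivation:
After char 0 ('b'=27): chars_in_quartet=1 acc=0x1B bytes_emitted=0
After char 1 ('h'=33): chars_in_quartet=2 acc=0x6E1 bytes_emitted=0
After char 2 ('f'=31): chars_in_quartet=3 acc=0x1B85F bytes_emitted=0
After char 3 ('j'=35): chars_in_quartet=4 acc=0x6E17E3 -> emit 6E 17 E3, reset; bytes_emitted=3
After char 4 ('A'=0): chars_in_quartet=1 acc=0x0 bytes_emitted=3
After char 5 ('2'=54): chars_in_quartet=2 acc=0x36 bytes_emitted=3
After char 6 ('D'=3): chars_in_quartet=3 acc=0xD83 bytes_emitted=3
After char 7 ('E'=4): chars_in_quartet=4 acc=0x360C4 -> emit 03 60 C4, reset; bytes_emitted=6
After char 8 ('p'=41): chars_in_quartet=1 acc=0x29 bytes_emitted=6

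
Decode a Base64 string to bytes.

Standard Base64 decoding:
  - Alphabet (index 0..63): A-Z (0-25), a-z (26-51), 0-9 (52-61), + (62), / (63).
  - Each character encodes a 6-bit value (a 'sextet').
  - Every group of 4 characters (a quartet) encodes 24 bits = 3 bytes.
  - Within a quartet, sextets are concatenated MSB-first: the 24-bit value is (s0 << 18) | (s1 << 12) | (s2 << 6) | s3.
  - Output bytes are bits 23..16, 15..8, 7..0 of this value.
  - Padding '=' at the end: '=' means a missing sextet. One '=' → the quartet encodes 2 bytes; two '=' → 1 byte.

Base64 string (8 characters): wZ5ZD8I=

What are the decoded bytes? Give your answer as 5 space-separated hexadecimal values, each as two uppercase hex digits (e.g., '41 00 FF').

After char 0 ('w'=48): chars_in_quartet=1 acc=0x30 bytes_emitted=0
After char 1 ('Z'=25): chars_in_quartet=2 acc=0xC19 bytes_emitted=0
After char 2 ('5'=57): chars_in_quartet=3 acc=0x30679 bytes_emitted=0
After char 3 ('Z'=25): chars_in_quartet=4 acc=0xC19E59 -> emit C1 9E 59, reset; bytes_emitted=3
After char 4 ('D'=3): chars_in_quartet=1 acc=0x3 bytes_emitted=3
After char 5 ('8'=60): chars_in_quartet=2 acc=0xFC bytes_emitted=3
After char 6 ('I'=8): chars_in_quartet=3 acc=0x3F08 bytes_emitted=3
Padding '=': partial quartet acc=0x3F08 -> emit 0F C2; bytes_emitted=5

Answer: C1 9E 59 0F C2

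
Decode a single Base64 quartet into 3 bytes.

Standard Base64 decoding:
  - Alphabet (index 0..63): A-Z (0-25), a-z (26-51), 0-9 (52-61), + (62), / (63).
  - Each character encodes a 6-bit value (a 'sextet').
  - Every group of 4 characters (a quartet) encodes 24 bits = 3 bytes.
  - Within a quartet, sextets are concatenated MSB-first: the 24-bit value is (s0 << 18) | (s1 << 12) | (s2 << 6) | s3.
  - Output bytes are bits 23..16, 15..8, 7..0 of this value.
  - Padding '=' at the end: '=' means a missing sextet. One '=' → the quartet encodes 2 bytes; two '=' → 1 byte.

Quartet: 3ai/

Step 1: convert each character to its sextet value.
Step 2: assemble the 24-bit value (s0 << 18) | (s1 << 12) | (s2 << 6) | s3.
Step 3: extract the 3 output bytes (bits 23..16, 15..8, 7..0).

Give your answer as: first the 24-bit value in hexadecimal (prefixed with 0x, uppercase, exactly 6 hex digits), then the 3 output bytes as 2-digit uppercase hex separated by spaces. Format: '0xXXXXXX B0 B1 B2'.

Sextets: 3=55, a=26, i=34, /=63
24-bit: (55<<18) | (26<<12) | (34<<6) | 63
      = 0xDC0000 | 0x01A000 | 0x000880 | 0x00003F
      = 0xDDA8BF
Bytes: (v>>16)&0xFF=DD, (v>>8)&0xFF=A8, v&0xFF=BF

Answer: 0xDDA8BF DD A8 BF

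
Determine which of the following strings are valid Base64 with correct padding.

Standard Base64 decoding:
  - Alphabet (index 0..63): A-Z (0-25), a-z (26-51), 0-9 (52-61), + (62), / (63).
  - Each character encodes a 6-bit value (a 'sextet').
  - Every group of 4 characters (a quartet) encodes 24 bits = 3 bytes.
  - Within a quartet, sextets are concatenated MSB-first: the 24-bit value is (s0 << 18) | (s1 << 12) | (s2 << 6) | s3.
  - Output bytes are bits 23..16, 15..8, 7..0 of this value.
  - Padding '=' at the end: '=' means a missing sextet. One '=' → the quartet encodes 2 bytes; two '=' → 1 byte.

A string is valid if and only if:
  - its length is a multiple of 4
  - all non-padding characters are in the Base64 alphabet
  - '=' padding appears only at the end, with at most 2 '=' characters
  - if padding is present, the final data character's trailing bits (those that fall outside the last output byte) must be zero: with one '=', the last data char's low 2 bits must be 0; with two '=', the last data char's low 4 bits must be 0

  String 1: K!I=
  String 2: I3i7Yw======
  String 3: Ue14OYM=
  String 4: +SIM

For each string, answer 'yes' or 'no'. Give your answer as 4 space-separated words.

Answer: no no yes yes

Derivation:
String 1: 'K!I=' → invalid (bad char(s): ['!'])
String 2: 'I3i7Yw======' → invalid (6 pad chars (max 2))
String 3: 'Ue14OYM=' → valid
String 4: '+SIM' → valid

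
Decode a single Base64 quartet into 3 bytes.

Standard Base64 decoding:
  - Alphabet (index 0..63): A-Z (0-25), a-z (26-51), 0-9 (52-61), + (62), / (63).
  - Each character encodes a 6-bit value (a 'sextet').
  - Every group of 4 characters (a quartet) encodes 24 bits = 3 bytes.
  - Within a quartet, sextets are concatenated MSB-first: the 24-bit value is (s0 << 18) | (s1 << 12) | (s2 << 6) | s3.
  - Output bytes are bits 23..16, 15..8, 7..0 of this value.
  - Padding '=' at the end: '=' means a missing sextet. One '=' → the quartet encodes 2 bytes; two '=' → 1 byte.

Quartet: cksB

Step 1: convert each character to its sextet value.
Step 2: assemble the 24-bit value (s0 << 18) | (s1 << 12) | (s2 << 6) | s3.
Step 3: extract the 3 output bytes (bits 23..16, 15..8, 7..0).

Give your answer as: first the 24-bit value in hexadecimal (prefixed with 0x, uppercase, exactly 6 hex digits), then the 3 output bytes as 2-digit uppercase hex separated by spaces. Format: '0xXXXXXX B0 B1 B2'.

Answer: 0x724B01 72 4B 01

Derivation:
Sextets: c=28, k=36, s=44, B=1
24-bit: (28<<18) | (36<<12) | (44<<6) | 1
      = 0x700000 | 0x024000 | 0x000B00 | 0x000001
      = 0x724B01
Bytes: (v>>16)&0xFF=72, (v>>8)&0xFF=4B, v&0xFF=01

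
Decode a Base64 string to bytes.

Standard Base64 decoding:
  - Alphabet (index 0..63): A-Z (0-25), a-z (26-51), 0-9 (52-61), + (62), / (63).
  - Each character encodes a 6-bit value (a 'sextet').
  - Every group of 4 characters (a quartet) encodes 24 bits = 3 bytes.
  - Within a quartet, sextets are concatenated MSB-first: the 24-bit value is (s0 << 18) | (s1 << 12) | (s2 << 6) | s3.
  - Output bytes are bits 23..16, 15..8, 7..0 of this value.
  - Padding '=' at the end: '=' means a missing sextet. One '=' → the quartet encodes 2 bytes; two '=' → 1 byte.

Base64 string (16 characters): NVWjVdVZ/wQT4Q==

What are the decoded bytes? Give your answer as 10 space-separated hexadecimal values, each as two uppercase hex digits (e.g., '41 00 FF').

Answer: 35 55 A3 55 D5 59 FF 04 13 E1

Derivation:
After char 0 ('N'=13): chars_in_quartet=1 acc=0xD bytes_emitted=0
After char 1 ('V'=21): chars_in_quartet=2 acc=0x355 bytes_emitted=0
After char 2 ('W'=22): chars_in_quartet=3 acc=0xD556 bytes_emitted=0
After char 3 ('j'=35): chars_in_quartet=4 acc=0x3555A3 -> emit 35 55 A3, reset; bytes_emitted=3
After char 4 ('V'=21): chars_in_quartet=1 acc=0x15 bytes_emitted=3
After char 5 ('d'=29): chars_in_quartet=2 acc=0x55D bytes_emitted=3
After char 6 ('V'=21): chars_in_quartet=3 acc=0x15755 bytes_emitted=3
After char 7 ('Z'=25): chars_in_quartet=4 acc=0x55D559 -> emit 55 D5 59, reset; bytes_emitted=6
After char 8 ('/'=63): chars_in_quartet=1 acc=0x3F bytes_emitted=6
After char 9 ('w'=48): chars_in_quartet=2 acc=0xFF0 bytes_emitted=6
After char 10 ('Q'=16): chars_in_quartet=3 acc=0x3FC10 bytes_emitted=6
After char 11 ('T'=19): chars_in_quartet=4 acc=0xFF0413 -> emit FF 04 13, reset; bytes_emitted=9
After char 12 ('4'=56): chars_in_quartet=1 acc=0x38 bytes_emitted=9
After char 13 ('Q'=16): chars_in_quartet=2 acc=0xE10 bytes_emitted=9
Padding '==': partial quartet acc=0xE10 -> emit E1; bytes_emitted=10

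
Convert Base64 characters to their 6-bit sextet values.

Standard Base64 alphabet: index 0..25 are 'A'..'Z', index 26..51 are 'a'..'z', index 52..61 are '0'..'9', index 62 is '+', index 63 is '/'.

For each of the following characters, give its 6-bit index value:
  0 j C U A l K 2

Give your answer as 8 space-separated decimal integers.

'0': 0..9 range, 52 + ord('0') − ord('0') = 52
'j': a..z range, 26 + ord('j') − ord('a') = 35
'C': A..Z range, ord('C') − ord('A') = 2
'U': A..Z range, ord('U') − ord('A') = 20
'A': A..Z range, ord('A') − ord('A') = 0
'l': a..z range, 26 + ord('l') − ord('a') = 37
'K': A..Z range, ord('K') − ord('A') = 10
'2': 0..9 range, 52 + ord('2') − ord('0') = 54

Answer: 52 35 2 20 0 37 10 54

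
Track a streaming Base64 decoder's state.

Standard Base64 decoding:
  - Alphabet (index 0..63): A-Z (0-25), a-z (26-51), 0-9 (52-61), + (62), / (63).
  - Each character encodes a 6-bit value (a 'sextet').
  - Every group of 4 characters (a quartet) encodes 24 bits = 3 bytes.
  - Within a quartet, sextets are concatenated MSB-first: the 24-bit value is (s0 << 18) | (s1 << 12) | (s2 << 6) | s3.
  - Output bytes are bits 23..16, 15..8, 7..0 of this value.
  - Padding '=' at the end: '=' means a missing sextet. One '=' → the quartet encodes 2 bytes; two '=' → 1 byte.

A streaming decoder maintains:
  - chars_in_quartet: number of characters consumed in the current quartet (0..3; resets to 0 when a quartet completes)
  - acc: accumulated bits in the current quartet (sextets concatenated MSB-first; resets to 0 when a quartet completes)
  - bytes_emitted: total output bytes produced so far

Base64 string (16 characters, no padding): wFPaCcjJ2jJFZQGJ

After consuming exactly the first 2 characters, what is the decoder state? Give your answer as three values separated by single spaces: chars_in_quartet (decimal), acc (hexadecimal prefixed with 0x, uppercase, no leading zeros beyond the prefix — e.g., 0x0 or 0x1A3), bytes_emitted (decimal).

After char 0 ('w'=48): chars_in_quartet=1 acc=0x30 bytes_emitted=0
After char 1 ('F'=5): chars_in_quartet=2 acc=0xC05 bytes_emitted=0

Answer: 2 0xC05 0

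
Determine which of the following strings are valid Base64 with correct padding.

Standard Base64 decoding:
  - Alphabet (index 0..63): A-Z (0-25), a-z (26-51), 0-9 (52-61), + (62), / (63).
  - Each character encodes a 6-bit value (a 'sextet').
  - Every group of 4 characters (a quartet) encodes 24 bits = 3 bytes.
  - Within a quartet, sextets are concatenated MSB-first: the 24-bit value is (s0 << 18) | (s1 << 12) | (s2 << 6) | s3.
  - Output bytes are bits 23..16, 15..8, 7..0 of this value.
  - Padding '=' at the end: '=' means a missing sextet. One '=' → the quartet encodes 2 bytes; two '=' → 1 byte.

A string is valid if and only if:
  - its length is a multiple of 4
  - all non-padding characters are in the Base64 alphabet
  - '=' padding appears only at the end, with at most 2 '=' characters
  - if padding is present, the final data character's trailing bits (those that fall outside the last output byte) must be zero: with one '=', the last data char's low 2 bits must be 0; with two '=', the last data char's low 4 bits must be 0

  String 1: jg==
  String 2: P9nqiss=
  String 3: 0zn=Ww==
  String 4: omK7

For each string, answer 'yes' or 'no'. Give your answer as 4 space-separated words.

Answer: yes yes no yes

Derivation:
String 1: 'jg==' → valid
String 2: 'P9nqiss=' → valid
String 3: '0zn=Ww==' → invalid (bad char(s): ['=']; '=' in middle)
String 4: 'omK7' → valid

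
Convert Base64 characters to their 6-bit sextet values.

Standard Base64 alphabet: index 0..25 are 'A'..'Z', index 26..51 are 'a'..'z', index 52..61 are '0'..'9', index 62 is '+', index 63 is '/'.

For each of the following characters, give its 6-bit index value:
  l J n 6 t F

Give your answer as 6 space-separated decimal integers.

'l': a..z range, 26 + ord('l') − ord('a') = 37
'J': A..Z range, ord('J') − ord('A') = 9
'n': a..z range, 26 + ord('n') − ord('a') = 39
'6': 0..9 range, 52 + ord('6') − ord('0') = 58
't': a..z range, 26 + ord('t') − ord('a') = 45
'F': A..Z range, ord('F') − ord('A') = 5

Answer: 37 9 39 58 45 5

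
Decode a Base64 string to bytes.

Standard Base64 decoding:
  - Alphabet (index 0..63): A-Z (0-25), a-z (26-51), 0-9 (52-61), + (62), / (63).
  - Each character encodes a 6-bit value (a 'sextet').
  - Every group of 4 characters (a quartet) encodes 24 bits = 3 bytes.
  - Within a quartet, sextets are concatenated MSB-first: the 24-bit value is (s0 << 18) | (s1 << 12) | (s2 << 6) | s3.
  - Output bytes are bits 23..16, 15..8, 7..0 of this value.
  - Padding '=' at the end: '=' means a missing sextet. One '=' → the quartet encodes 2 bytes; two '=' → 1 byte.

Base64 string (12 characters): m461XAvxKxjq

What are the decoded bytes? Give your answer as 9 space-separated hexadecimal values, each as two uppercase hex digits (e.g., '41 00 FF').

Answer: 9B 8E B5 5C 0B F1 2B 18 EA

Derivation:
After char 0 ('m'=38): chars_in_quartet=1 acc=0x26 bytes_emitted=0
After char 1 ('4'=56): chars_in_quartet=2 acc=0x9B8 bytes_emitted=0
After char 2 ('6'=58): chars_in_quartet=3 acc=0x26E3A bytes_emitted=0
After char 3 ('1'=53): chars_in_quartet=4 acc=0x9B8EB5 -> emit 9B 8E B5, reset; bytes_emitted=3
After char 4 ('X'=23): chars_in_quartet=1 acc=0x17 bytes_emitted=3
After char 5 ('A'=0): chars_in_quartet=2 acc=0x5C0 bytes_emitted=3
After char 6 ('v'=47): chars_in_quartet=3 acc=0x1702F bytes_emitted=3
After char 7 ('x'=49): chars_in_quartet=4 acc=0x5C0BF1 -> emit 5C 0B F1, reset; bytes_emitted=6
After char 8 ('K'=10): chars_in_quartet=1 acc=0xA bytes_emitted=6
After char 9 ('x'=49): chars_in_quartet=2 acc=0x2B1 bytes_emitted=6
After char 10 ('j'=35): chars_in_quartet=3 acc=0xAC63 bytes_emitted=6
After char 11 ('q'=42): chars_in_quartet=4 acc=0x2B18EA -> emit 2B 18 EA, reset; bytes_emitted=9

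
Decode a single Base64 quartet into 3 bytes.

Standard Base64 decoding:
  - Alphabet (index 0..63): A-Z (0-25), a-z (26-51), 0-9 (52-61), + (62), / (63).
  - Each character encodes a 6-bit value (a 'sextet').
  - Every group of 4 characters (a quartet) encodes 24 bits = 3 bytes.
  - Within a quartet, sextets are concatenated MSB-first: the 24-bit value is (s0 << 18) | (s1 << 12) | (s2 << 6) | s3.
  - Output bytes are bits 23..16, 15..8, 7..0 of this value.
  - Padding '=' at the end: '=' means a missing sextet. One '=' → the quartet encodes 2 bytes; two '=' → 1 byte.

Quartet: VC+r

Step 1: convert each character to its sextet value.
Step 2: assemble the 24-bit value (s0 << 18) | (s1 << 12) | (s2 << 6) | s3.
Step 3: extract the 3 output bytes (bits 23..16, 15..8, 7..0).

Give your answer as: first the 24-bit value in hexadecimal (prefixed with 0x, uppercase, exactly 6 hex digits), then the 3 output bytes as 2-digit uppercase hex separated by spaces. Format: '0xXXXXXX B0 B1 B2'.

Sextets: V=21, C=2, +=62, r=43
24-bit: (21<<18) | (2<<12) | (62<<6) | 43
      = 0x540000 | 0x002000 | 0x000F80 | 0x00002B
      = 0x542FAB
Bytes: (v>>16)&0xFF=54, (v>>8)&0xFF=2F, v&0xFF=AB

Answer: 0x542FAB 54 2F AB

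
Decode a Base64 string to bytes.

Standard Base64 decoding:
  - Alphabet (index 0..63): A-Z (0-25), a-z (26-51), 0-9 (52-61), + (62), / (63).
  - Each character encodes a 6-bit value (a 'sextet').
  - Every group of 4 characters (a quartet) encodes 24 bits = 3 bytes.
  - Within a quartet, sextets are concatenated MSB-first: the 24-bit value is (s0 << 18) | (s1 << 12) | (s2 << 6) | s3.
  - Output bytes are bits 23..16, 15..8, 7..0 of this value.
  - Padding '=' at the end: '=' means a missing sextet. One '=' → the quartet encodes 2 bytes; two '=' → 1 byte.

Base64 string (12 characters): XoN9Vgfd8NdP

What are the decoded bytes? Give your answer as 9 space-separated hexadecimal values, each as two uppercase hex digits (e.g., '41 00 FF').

After char 0 ('X'=23): chars_in_quartet=1 acc=0x17 bytes_emitted=0
After char 1 ('o'=40): chars_in_quartet=2 acc=0x5E8 bytes_emitted=0
After char 2 ('N'=13): chars_in_quartet=3 acc=0x17A0D bytes_emitted=0
After char 3 ('9'=61): chars_in_quartet=4 acc=0x5E837D -> emit 5E 83 7D, reset; bytes_emitted=3
After char 4 ('V'=21): chars_in_quartet=1 acc=0x15 bytes_emitted=3
After char 5 ('g'=32): chars_in_quartet=2 acc=0x560 bytes_emitted=3
After char 6 ('f'=31): chars_in_quartet=3 acc=0x1581F bytes_emitted=3
After char 7 ('d'=29): chars_in_quartet=4 acc=0x5607DD -> emit 56 07 DD, reset; bytes_emitted=6
After char 8 ('8'=60): chars_in_quartet=1 acc=0x3C bytes_emitted=6
After char 9 ('N'=13): chars_in_quartet=2 acc=0xF0D bytes_emitted=6
After char 10 ('d'=29): chars_in_quartet=3 acc=0x3C35D bytes_emitted=6
After char 11 ('P'=15): chars_in_quartet=4 acc=0xF0D74F -> emit F0 D7 4F, reset; bytes_emitted=9

Answer: 5E 83 7D 56 07 DD F0 D7 4F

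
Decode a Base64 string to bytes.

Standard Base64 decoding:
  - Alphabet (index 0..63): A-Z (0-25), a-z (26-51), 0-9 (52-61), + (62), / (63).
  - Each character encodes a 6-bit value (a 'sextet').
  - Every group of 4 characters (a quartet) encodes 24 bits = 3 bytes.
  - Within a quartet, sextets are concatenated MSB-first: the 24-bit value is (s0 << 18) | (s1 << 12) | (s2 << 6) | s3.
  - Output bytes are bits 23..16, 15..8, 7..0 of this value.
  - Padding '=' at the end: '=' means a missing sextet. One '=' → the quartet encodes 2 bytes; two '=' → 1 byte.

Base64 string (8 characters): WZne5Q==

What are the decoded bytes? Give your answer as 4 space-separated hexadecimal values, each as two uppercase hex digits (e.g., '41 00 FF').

After char 0 ('W'=22): chars_in_quartet=1 acc=0x16 bytes_emitted=0
After char 1 ('Z'=25): chars_in_quartet=2 acc=0x599 bytes_emitted=0
After char 2 ('n'=39): chars_in_quartet=3 acc=0x16667 bytes_emitted=0
After char 3 ('e'=30): chars_in_quartet=4 acc=0x5999DE -> emit 59 99 DE, reset; bytes_emitted=3
After char 4 ('5'=57): chars_in_quartet=1 acc=0x39 bytes_emitted=3
After char 5 ('Q'=16): chars_in_quartet=2 acc=0xE50 bytes_emitted=3
Padding '==': partial quartet acc=0xE50 -> emit E5; bytes_emitted=4

Answer: 59 99 DE E5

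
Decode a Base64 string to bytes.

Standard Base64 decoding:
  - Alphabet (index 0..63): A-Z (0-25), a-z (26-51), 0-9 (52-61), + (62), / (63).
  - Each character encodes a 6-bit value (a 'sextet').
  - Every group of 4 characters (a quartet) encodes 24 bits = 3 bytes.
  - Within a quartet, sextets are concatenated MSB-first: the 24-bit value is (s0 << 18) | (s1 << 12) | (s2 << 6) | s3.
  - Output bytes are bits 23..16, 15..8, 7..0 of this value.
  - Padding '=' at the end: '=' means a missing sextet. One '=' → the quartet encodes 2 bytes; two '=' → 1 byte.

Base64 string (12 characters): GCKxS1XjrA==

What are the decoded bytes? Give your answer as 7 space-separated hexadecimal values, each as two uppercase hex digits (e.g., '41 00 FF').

Answer: 18 22 B1 4B 55 E3 AC

Derivation:
After char 0 ('G'=6): chars_in_quartet=1 acc=0x6 bytes_emitted=0
After char 1 ('C'=2): chars_in_quartet=2 acc=0x182 bytes_emitted=0
After char 2 ('K'=10): chars_in_quartet=3 acc=0x608A bytes_emitted=0
After char 3 ('x'=49): chars_in_quartet=4 acc=0x1822B1 -> emit 18 22 B1, reset; bytes_emitted=3
After char 4 ('S'=18): chars_in_quartet=1 acc=0x12 bytes_emitted=3
After char 5 ('1'=53): chars_in_quartet=2 acc=0x4B5 bytes_emitted=3
After char 6 ('X'=23): chars_in_quartet=3 acc=0x12D57 bytes_emitted=3
After char 7 ('j'=35): chars_in_quartet=4 acc=0x4B55E3 -> emit 4B 55 E3, reset; bytes_emitted=6
After char 8 ('r'=43): chars_in_quartet=1 acc=0x2B bytes_emitted=6
After char 9 ('A'=0): chars_in_quartet=2 acc=0xAC0 bytes_emitted=6
Padding '==': partial quartet acc=0xAC0 -> emit AC; bytes_emitted=7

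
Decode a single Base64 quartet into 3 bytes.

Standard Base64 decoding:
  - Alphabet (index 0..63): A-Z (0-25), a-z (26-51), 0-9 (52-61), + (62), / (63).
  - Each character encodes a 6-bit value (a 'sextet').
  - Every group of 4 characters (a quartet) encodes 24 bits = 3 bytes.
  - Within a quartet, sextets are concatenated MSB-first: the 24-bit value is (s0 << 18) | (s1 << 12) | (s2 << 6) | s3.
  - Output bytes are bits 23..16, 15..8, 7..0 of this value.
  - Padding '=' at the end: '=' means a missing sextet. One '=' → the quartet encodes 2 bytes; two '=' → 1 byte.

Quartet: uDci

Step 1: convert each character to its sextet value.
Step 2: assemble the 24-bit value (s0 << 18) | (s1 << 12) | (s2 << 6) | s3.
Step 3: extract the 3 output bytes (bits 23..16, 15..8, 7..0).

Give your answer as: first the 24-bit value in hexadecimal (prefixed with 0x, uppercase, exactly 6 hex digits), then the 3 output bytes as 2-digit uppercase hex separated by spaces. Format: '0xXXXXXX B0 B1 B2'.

Answer: 0xB83722 B8 37 22

Derivation:
Sextets: u=46, D=3, c=28, i=34
24-bit: (46<<18) | (3<<12) | (28<<6) | 34
      = 0xB80000 | 0x003000 | 0x000700 | 0x000022
      = 0xB83722
Bytes: (v>>16)&0xFF=B8, (v>>8)&0xFF=37, v&0xFF=22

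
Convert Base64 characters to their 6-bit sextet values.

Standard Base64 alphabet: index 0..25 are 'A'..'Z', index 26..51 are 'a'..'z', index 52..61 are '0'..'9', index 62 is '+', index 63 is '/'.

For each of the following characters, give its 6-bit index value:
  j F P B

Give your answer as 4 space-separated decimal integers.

'j': a..z range, 26 + ord('j') − ord('a') = 35
'F': A..Z range, ord('F') − ord('A') = 5
'P': A..Z range, ord('P') − ord('A') = 15
'B': A..Z range, ord('B') − ord('A') = 1

Answer: 35 5 15 1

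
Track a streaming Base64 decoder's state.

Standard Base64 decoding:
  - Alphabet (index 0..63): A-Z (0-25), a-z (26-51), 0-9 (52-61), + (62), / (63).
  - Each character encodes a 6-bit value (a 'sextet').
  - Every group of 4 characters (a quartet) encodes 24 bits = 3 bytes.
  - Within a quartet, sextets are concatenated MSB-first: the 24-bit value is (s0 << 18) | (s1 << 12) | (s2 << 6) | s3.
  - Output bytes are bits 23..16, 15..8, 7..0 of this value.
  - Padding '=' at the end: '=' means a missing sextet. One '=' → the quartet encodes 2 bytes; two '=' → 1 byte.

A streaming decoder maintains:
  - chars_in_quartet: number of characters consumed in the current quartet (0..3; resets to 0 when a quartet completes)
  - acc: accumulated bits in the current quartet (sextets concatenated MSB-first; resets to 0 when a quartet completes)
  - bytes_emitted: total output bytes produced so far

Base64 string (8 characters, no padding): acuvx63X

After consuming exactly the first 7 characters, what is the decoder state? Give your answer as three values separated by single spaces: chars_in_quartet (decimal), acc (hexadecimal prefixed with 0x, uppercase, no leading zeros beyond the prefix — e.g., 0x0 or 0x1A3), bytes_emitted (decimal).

After char 0 ('a'=26): chars_in_quartet=1 acc=0x1A bytes_emitted=0
After char 1 ('c'=28): chars_in_quartet=2 acc=0x69C bytes_emitted=0
After char 2 ('u'=46): chars_in_quartet=3 acc=0x1A72E bytes_emitted=0
After char 3 ('v'=47): chars_in_quartet=4 acc=0x69CBAF -> emit 69 CB AF, reset; bytes_emitted=3
After char 4 ('x'=49): chars_in_quartet=1 acc=0x31 bytes_emitted=3
After char 5 ('6'=58): chars_in_quartet=2 acc=0xC7A bytes_emitted=3
After char 6 ('3'=55): chars_in_quartet=3 acc=0x31EB7 bytes_emitted=3

Answer: 3 0x31EB7 3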